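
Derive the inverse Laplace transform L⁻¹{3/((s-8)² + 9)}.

Using frequency shift, L⁻¹{3/((s-8)² + 9)} = e^(8t)·sin(3t)

Final answer: e^(8t)·sin(3t)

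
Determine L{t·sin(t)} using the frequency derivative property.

L{sin(t)} = 1/(s² + 1). By L{t·f(t)} = -F'(s): -d/ds[1/(s² + 1)] = -(1)·(-2s)/(s² + 1)² = 2s/(s² + 1)²

Final answer: 2s/(s² + 1)²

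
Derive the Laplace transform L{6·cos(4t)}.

L{cos(ωt)} = s/(s² + ω²), so L{cos(4t)} = s/(s² + 16). Then L{6·cos(4t)} = 6·s/(s² + 16) = 6s/(s² + 16)

Final answer: 6s/(s² + 16)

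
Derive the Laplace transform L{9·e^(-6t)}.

L{e^(at)} = 1/(s-a), so L{e^(-6t)} = 1/(s+6). Then L{9·e^(-6t)} = 9/(s+6)

Final answer: 9/(s+6)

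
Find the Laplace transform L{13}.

L{13} = 13 · L{1} = 13/s

Final answer: 13/s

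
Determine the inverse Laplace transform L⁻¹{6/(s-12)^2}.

L⁻¹{n!/(s-a)^(n+1)} = t^n·e^(at) with n=1, a=12. So L⁻¹{1/(s-12)^2} = t·e^(12t), and L⁻¹{6/(s-12)^2} = (6/1)·t·e^(12t) = 6·t·e^(12t)

Final answer: 6·t·e^(12t)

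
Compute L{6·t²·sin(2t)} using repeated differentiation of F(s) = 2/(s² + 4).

F(s) = 2/(s² + 4). F'(s) = -4s/(s² + 4)². F''(s) = -4(4 - 3s²)/(s² + 4)³ = (12s² - 16)/(s² + 4)³. So L{t²·sin(2t)} = (-1)² F''(s) = (12s² - 16)/(s² + 4)³. Then L{6·t²·sin(2t)} = 6·(12s² - 16)/(s² + 4)³ = (72s² - 96)/(s² + 4)³

Final answer: (72s² - 96)/(s² + 4)³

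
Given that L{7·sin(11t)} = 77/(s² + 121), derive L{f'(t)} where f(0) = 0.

L{f'(t)} = s·F(s) - f(0) = s·77/(s² + 121) - 0 = 77s/(s² + 121)

Final answer: 77s/(s² + 121)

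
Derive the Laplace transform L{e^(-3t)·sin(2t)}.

L{e^(at)·sin(ωt)} = ω/((s-a)² + ω²), so L{e^(-3t)·sin(2t)} = 2/((s+3)² + 4)

Final answer: 2/((s+3)² + 4)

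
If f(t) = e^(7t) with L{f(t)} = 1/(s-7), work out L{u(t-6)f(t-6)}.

Time shift theorem: L{u(t-a)f(t-a)} = e^(-as)F(s). Here a=6, F(s) = 1/(s-7), so L{u(t-6)f(t-6)} = e^(-6s)·1/(s-7)

Final answer: e^(-6s)·1/(s-7)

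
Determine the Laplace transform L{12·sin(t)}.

L{sin(ωt)} = ω/(s² + ω²), so L{sin(t)} = 1/(s² + 1). Then L{12·sin(t)} = 12·1/(s² + 1) = 12/(s² + 1)

Final answer: 12/(s² + 1)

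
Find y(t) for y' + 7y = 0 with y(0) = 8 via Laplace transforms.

L{y'} + 7L{y} = 0. sY - 8 + 7Y = 0. Y(s+7) = 8. Y = 8/(s+7)

Final answer: y(t) = 8e^(-7t)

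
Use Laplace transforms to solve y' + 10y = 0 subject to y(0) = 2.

L{y'} + 10L{y} = 0. sY - 2 + 10Y = 0. Y(s+10) = 2. Y = 2/(s+10)

Final answer: y(t) = 2e^(-10t)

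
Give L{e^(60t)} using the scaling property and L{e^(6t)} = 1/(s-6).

Using L{f(at)} = (1/a)F(s/a) with a=10 and f(t) = e^(6t): L{e^(60t)} = (1/10) · 1/((s/10)-6) = (1/10) · 10/(s-60) = 1/(s-60)

Final answer: 1/(s-60)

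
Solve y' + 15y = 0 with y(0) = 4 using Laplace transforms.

L{y'} + 15L{y} = 0. sY - 4 + 15Y = 0. Y(s+15) = 4. Y = 4/(s+15)

Final answer: y(t) = 4e^(-15t)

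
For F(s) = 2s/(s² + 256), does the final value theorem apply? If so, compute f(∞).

The final value theorem requires all poles of sF(s) in the left half-plane. sF(s) = 2s²/(s² + 256) has poles at s = ±16i (imaginary axis). Theorem does NOT apply (oscillatory system).

Final answer: Not applicable (oscillatory)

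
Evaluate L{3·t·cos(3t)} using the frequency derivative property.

L{cos(3t)} = s/(s² + 9). Derivative: d/ds[s/(s² + 9)] = [(s² + 9) - s·2s]/(s² + 9)² = (9 - s²)/(s² + 9)². So L{t·cos(3t)} = -F'(s) = (s² - 9)/(s² + 9)². Then L{3·t·cos(3t)} = 3·(s² - 9)/(s² + 9)²

Final answer: 3·(s² - 9)/(s² + 9)²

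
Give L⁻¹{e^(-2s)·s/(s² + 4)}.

L⁻¹{s/(s² + 4)} = cos(2t). By the time shift theorem, L⁻¹{e^(-as)F(s)} = u(t-a)f(t-a) with a=2, so L⁻¹{e^(-2s)·s/(s² + 4)} = u(t-2)·cos(2(t-2))

Final answer: u(t-2)·cos(2(t-2))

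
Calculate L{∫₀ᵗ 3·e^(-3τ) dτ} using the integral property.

L{∫₀ᵗ f(τ)dτ} = F(s)/s with F(s) = 3/(s+3), so L{∫₀ᵗ 3·e^(-3τ) dτ} = 3/(s(s+3))

Final answer: 3/(s(s+3))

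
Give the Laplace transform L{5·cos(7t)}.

L{cos(ωt)} = s/(s² + ω²), so L{cos(7t)} = s/(s² + 49). Then L{5·cos(7t)} = 5·s/(s² + 49) = 5s/(s² + 49)

Final answer: 5s/(s² + 49)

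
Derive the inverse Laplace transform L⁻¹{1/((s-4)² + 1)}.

Using frequency shift, L⁻¹{1/((s-4)² + 1)} = e^(4t)·sin(t)

Final answer: e^(4t)·sin(t)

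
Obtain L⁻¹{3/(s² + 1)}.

This is the form c·a/(s² + a²) with a = 1, c = 3. L⁻¹ = 3·sin(t)

Final answer: 3·sin(t)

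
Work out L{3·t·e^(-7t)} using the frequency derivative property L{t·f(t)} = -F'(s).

L{e^(-7t)} = 1/(s+7). By frequency derivative: L{t·e^(-7t)} = -d/ds[1/(s+7)] = -(-1)/(s+7)² = 1/(s+7)². Then L{3·t·e^(-7t)} = 3·1/(s+7)² = 3/(s+7)²

Final answer: 3/(s+7)²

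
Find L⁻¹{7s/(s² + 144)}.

This is the form c·s/(s² + a²) with a = 12, c = 7. L⁻¹ = 7·cos(12t)

Final answer: 7·cos(12t)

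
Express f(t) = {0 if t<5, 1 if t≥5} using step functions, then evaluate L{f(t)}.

f(t) = u(t-5). L{u(t-5)} = e^(-5s)/s, so L{f(t)} = e^(-5s)/s

Final answer: e^(-5s)/s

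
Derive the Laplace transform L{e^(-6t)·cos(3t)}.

L{e^(at)·cos(ωt)} = (s-a)/((s-a)² + ω²), so L{e^(-6t)·cos(3t)} = (s+6)/((s+6)² + 9)

Final answer: (s+6)/((s+6)² + 9)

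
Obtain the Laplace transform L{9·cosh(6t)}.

L{cosh(ωt)} = s/(s² - ω²), so L{cosh(6t)} = s/(s² - 36). Then L{9·cosh(6t)} = 9·s/(s² - 36) = 9s/(s² - 36)

Final answer: 9s/(s² - 36)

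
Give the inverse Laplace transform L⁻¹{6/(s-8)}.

L⁻¹{1/(s-a)} = e^(at), so L⁻¹{1/(s-8)} = e^(8t), and L⁻¹{6/(s-8)} = 6·e^(8t)

Final answer: 6·e^(8t)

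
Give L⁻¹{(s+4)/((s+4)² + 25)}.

Using frequency shift: L⁻¹{(s-a)/((s-a)² + b²)} = e^(at)cos(bt). Here a=-4, b=5

Final answer: e^(-4t)·cos(5t)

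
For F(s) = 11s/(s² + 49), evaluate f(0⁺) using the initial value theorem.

f(0⁺) = lim_{s→∞} s·11s/(s² + 49) = lim_{s→∞} 11s²/(s² + 49) = 11

Final answer: 11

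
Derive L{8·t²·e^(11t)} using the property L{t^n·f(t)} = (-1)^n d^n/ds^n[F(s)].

L{e^(11t)} = 1/(s-11). d/ds[1/(s-11)] = -1/(s-11)². d²/ds²[1/(s-11)] = 2/(s-11)³. So L{t²·e^(11t)} = (-1)² · 2/(s-11)³ = 2/(s-11)³. Then L{8·t²·e^(11t)} = 8·2/(s-11)³ = 16/(s-11)³

Final answer: 16/(s-11)³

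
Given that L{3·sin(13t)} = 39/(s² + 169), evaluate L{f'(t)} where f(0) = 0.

L{f'(t)} = s·F(s) - f(0) = s·39/(s² + 169) - 0 = 39s/(s² + 169)

Final answer: 39s/(s² + 169)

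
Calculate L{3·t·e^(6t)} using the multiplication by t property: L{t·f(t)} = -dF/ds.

Using L{t^n·e^(at)} = n!/(s-a)^(n+1), L{t·e^(6t)} = 1/(s-6)^2, so L{3·t·e^(6t)} = 3·1/(s-6)^2 = 3/(s-6)^2

Final answer: 3/(s-6)^2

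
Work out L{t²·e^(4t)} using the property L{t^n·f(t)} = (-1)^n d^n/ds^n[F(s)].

L{e^(4t)} = 1/(s-4). d/ds[1/(s-4)] = -1/(s-4)². d²/ds²[1/(s-4)] = 2/(s-4)³. So L{t²·e^(4t)} = (-1)² · 2/(s-4)³ = 2/(s-4)³

Final answer: 2/(s-4)³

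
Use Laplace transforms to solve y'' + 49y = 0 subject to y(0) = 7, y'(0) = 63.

L{y''} + 49L{y} = 0. s²Y - 7s - 63 + 49Y = 0. Y(s² + 49) = 7s + 63. Y = (7s + 63)/(s² + 49). Inverting: y(t) = 7cos(7t) + 9sin(7t)

Final answer: y(t) = 7cos(7t) + 9sin(7t)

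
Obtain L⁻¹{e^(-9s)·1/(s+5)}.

L⁻¹{1/(s+5)} = e^(-5t). By the time shift theorem, L⁻¹{e^(-as)F(s)} = u(t-a)f(t-a) with a=9, so L⁻¹{e^(-9s)·1/(s+5)} = u(t-9)·e^(-5(t-9))

Final answer: u(t-9)·e^(-5(t-9))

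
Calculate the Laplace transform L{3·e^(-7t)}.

L{e^(at)} = 1/(s-a), so L{e^(-7t)} = 1/(s+7). Then L{3·e^(-7t)} = 3/(s+7)

Final answer: 3/(s+7)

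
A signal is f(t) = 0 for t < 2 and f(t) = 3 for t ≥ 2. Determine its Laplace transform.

f(t) = 3·u(t-2). L{u(t-2)} = e^(-2s)/s, so L{f(t)} = 3·e^(-2s)/s

Final answer: 3·e^(-2s)/s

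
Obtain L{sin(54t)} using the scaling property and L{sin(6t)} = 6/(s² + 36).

Using L{f(at)} = (1/a)F(s/a) with a=9: L{sin(54t)} = (1/9) · 6/((s/9)² + 36) = (1/9) · 6·81/(s² + 2916) = 54/(s² + 2916)

Final answer: 54/(s² + 2916)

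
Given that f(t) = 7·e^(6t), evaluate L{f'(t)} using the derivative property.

f(0) = 7, F(s) = 7/(s-6). L{f'(t)} = s·F(s) - f(0) = 7s/(s-6) - 7 = (7s - 7(s-6))/(s-6) = 42/(s-6)

Final answer: 42/(s-6)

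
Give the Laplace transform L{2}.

L{2} = 2 · L{1} = 2/s

Final answer: 2/s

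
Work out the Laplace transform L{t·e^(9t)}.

L{t^n·e^(at)} = n!/(s-a)^(n+1), so L{t·e^(9t)} = 1/(s-9)^2

Final answer: 1/(s-9)^2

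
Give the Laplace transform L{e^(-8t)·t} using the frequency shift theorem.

L{e^(at)·t^n} = n!/(s-a)^(n+1), so L{e^(-8t)·t} = 1/(s+8)^2

Final answer: 1/(s+8)^2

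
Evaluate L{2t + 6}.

L{2t + 6} = 2·L{t} + 6·L{1} = 2/s² + 6/s

Final answer: 2/s² + 6/s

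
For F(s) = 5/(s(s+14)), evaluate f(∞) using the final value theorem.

f(∞) = lim_{s→0} s·5/(s(s+14)) = lim_{s→0} 5/(s+14) = 5/14 = 5/14

Final answer: 5/14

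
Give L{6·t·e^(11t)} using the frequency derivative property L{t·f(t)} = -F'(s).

L{e^(11t)} = 1/(s-11). By frequency derivative: L{t·e^(11t)} = -d/ds[1/(s-11)] = -(-1)/(s-11)² = 1/(s-11)². Then L{6·t·e^(11t)} = 6·1/(s-11)² = 6/(s-11)²

Final answer: 6/(s-11)²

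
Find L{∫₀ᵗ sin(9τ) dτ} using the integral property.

L{∫₀ᵗ f(τ)dτ} = F(s)/s with F(s) = 9/(s² + 81), so the result is (9/(s² + 81))/s = 9/(s(s² + 81))

Final answer: 9/(s(s² + 81))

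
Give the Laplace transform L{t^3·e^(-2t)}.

L{t^n·e^(at)} = n!/(s-a)^(n+1), so L{t^3·e^(-2t)} = 6/(s+2)^4

Final answer: 6/(s+2)^4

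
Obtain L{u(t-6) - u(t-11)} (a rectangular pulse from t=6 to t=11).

L{u(t-a)} = e^(-as)/s. L{u(t-6) - u(t-11)} = (e^(-6s) - e^(-11s))/s

Final answer: (e^(-6s) - e^(-11s))/s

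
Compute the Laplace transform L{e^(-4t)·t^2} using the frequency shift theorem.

L{e^(at)·t^n} = n!/(s-a)^(n+1), so L{e^(-4t)·t^2} = 2/(s+4)^3

Final answer: 2/(s+4)^3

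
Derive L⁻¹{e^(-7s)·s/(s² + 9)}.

L⁻¹{s/(s² + 9)} = cos(3t). By the time shift theorem, L⁻¹{e^(-as)F(s)} = u(t-a)f(t-a) with a=7, so L⁻¹{e^(-7s)·s/(s² + 9)} = u(t-7)·cos(3(t-7))

Final answer: u(t-7)·cos(3(t-7))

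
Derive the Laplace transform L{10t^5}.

L{10t^5} = 10 · L{t^5} = 10 · 120/s^6 = 1200/s^6

Final answer: 1200/s^6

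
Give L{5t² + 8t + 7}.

L{5t² + 8t + 7} = 5·2/s³ + 8/s² + 7/s = 10/s³ + 8/s² + 7/s

Final answer: 10/s³ + 8/s² + 7/s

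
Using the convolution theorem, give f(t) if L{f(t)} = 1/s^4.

1/s^4 = (1/s)·(1/s^3) = L{1}·L{t^2/2}. By convolution, f(t) = 1*t^2/2 = ∫₀ᵗ 1·τ^2/2 dτ = t^3/6

Final answer: t^3/6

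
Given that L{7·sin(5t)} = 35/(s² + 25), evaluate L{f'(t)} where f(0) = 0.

L{f'(t)} = s·F(s) - f(0) = s·35/(s² + 25) - 0 = 35s/(s² + 25)

Final answer: 35s/(s² + 25)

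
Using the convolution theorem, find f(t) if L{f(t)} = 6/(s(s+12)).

6/(s(s+12)) = (6/s)·(1/(s+12)) = L{6}·L{e^(-12t)}. By convolution, f(t) = 6*e^(-12t) = ∫₀ᵗ 6·e^(-12τ) dτ = 6·(1 - e^(-12t))/12

Final answer: 6·(1 - e^(-12t))/12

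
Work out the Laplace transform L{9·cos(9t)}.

L{cos(ωt)} = s/(s² + ω²), so L{cos(9t)} = s/(s² + 81). Then L{9·cos(9t)} = 9·s/(s² + 81) = 9s/(s² + 81)

Final answer: 9s/(s² + 81)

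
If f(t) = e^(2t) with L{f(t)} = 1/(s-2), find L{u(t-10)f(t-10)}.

Time shift theorem: L{u(t-a)f(t-a)} = e^(-as)F(s). Here a=10, F(s) = 1/(s-2), so L{u(t-10)f(t-10)} = e^(-10s)·1/(s-2)

Final answer: e^(-10s)·1/(s-2)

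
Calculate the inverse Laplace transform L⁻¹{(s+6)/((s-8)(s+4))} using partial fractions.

Using partial fractions, f(t) = (14e^(8t) - 2e^(-4t))/12

Final answer: (14e^(8t) - 2e^(-4t))/12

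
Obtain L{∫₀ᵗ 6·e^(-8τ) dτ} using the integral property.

L{∫₀ᵗ f(τ)dτ} = F(s)/s with F(s) = 6/(s+8), so L{∫₀ᵗ 6·e^(-8τ) dτ} = 6/(s(s+8))

Final answer: 6/(s(s+8))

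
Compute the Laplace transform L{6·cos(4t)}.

L{cos(ωt)} = s/(s² + ω²), so L{cos(4t)} = s/(s² + 16). Then L{6·cos(4t)} = 6·s/(s² + 16) = 6s/(s² + 16)

Final answer: 6s/(s² + 16)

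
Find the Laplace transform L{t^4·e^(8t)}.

L{t^n·e^(at)} = n!/(s-a)^(n+1), so L{t^4·e^(8t)} = 24/(s-8)^5

Final answer: 24/(s-8)^5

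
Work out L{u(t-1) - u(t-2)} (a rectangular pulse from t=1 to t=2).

L{u(t-a)} = e^(-as)/s. L{u(t-1) - u(t-2)} = (e^(-s) - e^(-2s))/s

Final answer: (e^(-s) - e^(-2s))/s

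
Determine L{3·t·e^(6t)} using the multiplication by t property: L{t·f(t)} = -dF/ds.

Using L{t^n·e^(at)} = n!/(s-a)^(n+1), L{t·e^(6t)} = 1/(s-6)^2, so L{3·t·e^(6t)} = 3·1/(s-6)^2 = 3/(s-6)^2

Final answer: 3/(s-6)^2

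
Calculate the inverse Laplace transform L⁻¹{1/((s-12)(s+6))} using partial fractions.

Decompose: A/(s-12) + B/(s+6). A = 1/18, B = -1/18. f(t) = (e^(12t) - e^(-6t))/18

Final answer: (e^(12t) - e^(-6t))/18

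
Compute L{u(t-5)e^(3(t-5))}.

u(t-a)f(t-a) with f(t)=e^(3t). L{e^(3t)} = 1/(s-3). By time shift: e^(-5s)/(s-3)

Final answer: e^(-5s)/(s-3)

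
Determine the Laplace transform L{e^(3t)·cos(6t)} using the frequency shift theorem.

Frequency shift: L{e^(at)f(t)} = F(s-a). L{e^(3t)·cos(6t)} = (s-3)/((s-3)² + 36)

Final answer: (s-3)/((s-3)² + 36)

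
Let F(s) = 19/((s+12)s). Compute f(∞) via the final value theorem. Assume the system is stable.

f(∞) = lim_{s→0} sF(s) = lim_{s→0} 19/(s+12) = 19/12

Final answer: 19/12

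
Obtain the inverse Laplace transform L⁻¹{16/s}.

L⁻¹{c/s} = c, so L⁻¹{16/s} = 16

Final answer: 16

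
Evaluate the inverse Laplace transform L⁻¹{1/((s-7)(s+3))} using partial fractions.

Decompose: A/(s-7) + B/(s+3). A = 1/10, B = -1/10. f(t) = (e^(7t) - e^(-3t))/10

Final answer: (e^(7t) - e^(-3t))/10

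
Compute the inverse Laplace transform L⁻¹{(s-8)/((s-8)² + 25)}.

Using frequency shift, L⁻¹{(s-8)/((s-8)² + 25)} = e^(8t)·cos(5t)

Final answer: e^(8t)·cos(5t)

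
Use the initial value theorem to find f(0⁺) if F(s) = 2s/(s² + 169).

f(0⁺) = lim_{s→∞} s·2s/(s² + 169) = lim_{s→∞} 2s²/(s² + 169) = 2

Final answer: 2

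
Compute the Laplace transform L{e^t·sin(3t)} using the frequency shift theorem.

Frequency shift: L{e^(at)f(t)} = F(s-a). L{e^t·sin(3t)} = 3/((s-1)² + 9)

Final answer: 3/((s-1)² + 9)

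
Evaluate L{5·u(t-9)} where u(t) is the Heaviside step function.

L{u(t-a)} = e^(-as)/s. Here a=9, so L{u(t-9)} = e^(-9s)/s, and L{5·u(t-9)} = 5·e^(-9s)/s

Final answer: 5·e^(-9s)/s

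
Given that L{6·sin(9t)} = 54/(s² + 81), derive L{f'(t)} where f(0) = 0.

L{f'(t)} = s·F(s) - f(0) = s·54/(s² + 81) - 0 = 54s/(s² + 81)

Final answer: 54s/(s² + 81)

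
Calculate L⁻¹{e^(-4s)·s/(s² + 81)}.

L⁻¹{s/(s² + 81)} = cos(9t). By the time shift theorem, L⁻¹{e^(-as)F(s)} = u(t-a)f(t-a) with a=4, so L⁻¹{e^(-4s)·s/(s² + 81)} = u(t-4)·cos(9(t-4))

Final answer: u(t-4)·cos(9(t-4))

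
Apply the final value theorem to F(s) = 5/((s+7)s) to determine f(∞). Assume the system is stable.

f(∞) = lim_{s→0} sF(s) = lim_{s→0} 5/(s+7) = 5/7

Final answer: 5/7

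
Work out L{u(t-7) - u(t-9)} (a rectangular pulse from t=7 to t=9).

L{u(t-a)} = e^(-as)/s. L{u(t-7) - u(t-9)} = (e^(-7s) - e^(-9s))/s

Final answer: (e^(-7s) - e^(-9s))/s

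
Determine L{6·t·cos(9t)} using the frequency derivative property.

L{cos(9t)} = s/(s² + 81). Derivative: d/ds[s/(s² + 81)] = [(s² + 81) - s·2s]/(s² + 81)² = (81 - s²)/(s² + 81)². So L{t·cos(9t)} = -F'(s) = (s² - 81)/(s² + 81)². Then L{6·t·cos(9t)} = 6·(s² - 81)/(s² + 81)²

Final answer: 6·(s² - 81)/(s² + 81)²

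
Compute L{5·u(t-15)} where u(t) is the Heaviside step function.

L{u(t-a)} = e^(-as)/s. Here a=15, so L{u(t-15)} = e^(-15s)/s, and L{5·u(t-15)} = 5·e^(-15s)/s

Final answer: 5·e^(-15s)/s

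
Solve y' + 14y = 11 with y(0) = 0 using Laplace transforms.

sY + 14Y = 11/s. Y = 11/(s(s+14)). Partial fractions: Y = 11/14/s - 11/14/(s+14)

Final answer: y(t) = 11/14(1 - e^(-14t))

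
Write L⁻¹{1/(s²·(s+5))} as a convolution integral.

1/(s²·(s+5)) = (1/s^2)·(1/(s+5)) = L{t}·L{e^(-5t)}. So f(t) = t*e^(-5t) = ∫₀ᵗ τ·e^(-5(t-τ)) dτ

Final answer: ∫₀ᵗ τ·e^(-5(t-τ)) dτ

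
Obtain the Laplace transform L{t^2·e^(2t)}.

L{t^n·e^(at)} = n!/(s-a)^(n+1), so L{t^2·e^(2t)} = 2/(s-2)^3

Final answer: 2/(s-2)^3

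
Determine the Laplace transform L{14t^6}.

L{14t^6} = 14 · L{t^6} = 14 · 720/s^7 = 10080/s^7

Final answer: 10080/s^7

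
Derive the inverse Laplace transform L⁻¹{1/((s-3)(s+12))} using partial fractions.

Decompose: A/(s-3) + B/(s+12). A = 1/15, B = -1/15. f(t) = (e^(3t) - e^(-12t))/15

Final answer: (e^(3t) - e^(-12t))/15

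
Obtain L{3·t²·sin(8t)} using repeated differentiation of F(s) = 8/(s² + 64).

F(s) = 8/(s² + 64). F'(s) = -16s/(s² + 64)². F''(s) = -16(64 - 3s²)/(s² + 64)³ = (48s² - 1024)/(s² + 64)³. So L{t²·sin(8t)} = (-1)² F''(s) = (48s² - 1024)/(s² + 64)³. Then L{3·t²·sin(8t)} = 3·(48s² - 1024)/(s² + 64)³ = (144s² - 3072)/(s² + 64)³

Final answer: (144s² - 3072)/(s² + 64)³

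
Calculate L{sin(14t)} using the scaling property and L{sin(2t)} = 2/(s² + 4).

Using L{f(at)} = (1/a)F(s/a) with a=7: L{sin(14t)} = (1/7) · 2/((s/7)² + 4) = (1/7) · 2·49/(s² + 196) = 14/(s² + 196)

Final answer: 14/(s² + 196)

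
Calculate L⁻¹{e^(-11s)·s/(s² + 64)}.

L⁻¹{s/(s² + 64)} = cos(8t). By the time shift theorem, L⁻¹{e^(-as)F(s)} = u(t-a)f(t-a) with a=11, so L⁻¹{e^(-11s)·s/(s² + 64)} = u(t-11)·cos(8(t-11))

Final answer: u(t-11)·cos(8(t-11))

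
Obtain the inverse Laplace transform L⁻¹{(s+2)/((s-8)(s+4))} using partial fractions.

Using partial fractions, f(t) = (10e^(8t) + 2e^(-4t))/12

Final answer: (10e^(8t) + 2e^(-4t))/12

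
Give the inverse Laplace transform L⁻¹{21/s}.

L⁻¹{c/s} = c, so L⁻¹{21/s} = 21

Final answer: 21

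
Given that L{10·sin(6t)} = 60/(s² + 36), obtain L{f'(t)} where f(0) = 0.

L{f'(t)} = s·F(s) - f(0) = s·60/(s² + 36) - 0 = 60s/(s² + 36)

Final answer: 60s/(s² + 36)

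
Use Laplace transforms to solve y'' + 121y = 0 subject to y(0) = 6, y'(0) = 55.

L{y''} + 121L{y} = 0. s²Y - 6s - 55 + 121Y = 0. Y(s² + 121) = 6s + 55. Y = (6s + 55)/(s² + 121). Inverting: y(t) = 6cos(11t) + 5sin(11t)

Final answer: y(t) = 6cos(11t) + 5sin(11t)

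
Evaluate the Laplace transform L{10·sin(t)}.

L{sin(ωt)} = ω/(s² + ω²), so L{sin(t)} = 1/(s² + 1). Then L{10·sin(t)} = 10·1/(s² + 1) = 10/(s² + 1)

Final answer: 10/(s² + 1)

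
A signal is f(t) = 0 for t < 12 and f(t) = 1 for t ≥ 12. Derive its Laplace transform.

f(t) = u(t-12). L{u(t-12)} = e^(-12s)/s, so L{f(t)} = e^(-12s)/s

Final answer: e^(-12s)/s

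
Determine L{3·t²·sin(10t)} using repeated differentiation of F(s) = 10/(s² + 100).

F(s) = 10/(s² + 100). F'(s) = -20s/(s² + 100)². F''(s) = -20(100 - 3s²)/(s² + 100)³ = (60s² - 2000)/(s² + 100)³. So L{t²·sin(10t)} = (-1)² F''(s) = (60s² - 2000)/(s² + 100)³. Then L{3·t²·sin(10t)} = 3·(60s² - 2000)/(s² + 100)³ = (180s² - 6000)/(s² + 100)³

Final answer: (180s² - 6000)/(s² + 100)³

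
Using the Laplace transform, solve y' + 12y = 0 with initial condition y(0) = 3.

L{y'} + 12L{y} = 0. sY - 3 + 12Y = 0. Y(s+12) = 3. Y = 3/(s+12)

Final answer: y(t) = 3e^(-12t)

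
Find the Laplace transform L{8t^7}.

L{8t^7} = 8 · L{t^7} = 8 · 5040/s^8 = 40320/s^8

Final answer: 40320/s^8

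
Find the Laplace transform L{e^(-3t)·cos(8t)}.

L{e^(at)·cos(ωt)} = (s-a)/((s-a)² + ω²), so L{e^(-3t)·cos(8t)} = (s+3)/((s+3)² + 64)

Final answer: (s+3)/((s+3)² + 64)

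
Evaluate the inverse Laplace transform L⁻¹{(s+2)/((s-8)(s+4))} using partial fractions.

Using partial fractions, f(t) = (10e^(8t) + 2e^(-4t))/12

Final answer: (10e^(8t) + 2e^(-4t))/12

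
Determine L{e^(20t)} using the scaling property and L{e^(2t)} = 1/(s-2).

Using L{f(at)} = (1/a)F(s/a) with a=10 and f(t) = e^(2t): L{e^(20t)} = (1/10) · 1/((s/10)-2) = (1/10) · 10/(s-20) = 1/(s-20)

Final answer: 1/(s-20)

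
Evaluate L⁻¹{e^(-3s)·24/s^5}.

L⁻¹{24/s^5} = t^4. By the time shift theorem, L⁻¹{e^(-as)F(s)} = u(t-a)f(t-a) with a=3, so L⁻¹{e^(-3s)·24/s^5} = u(t-3)·(t-3)^4

Final answer: u(t-3)·(t-3)^4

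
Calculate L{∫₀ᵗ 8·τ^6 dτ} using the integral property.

L{∫₀ᵗ f(τ)dτ} = F(s)/s with f(t) = 8t^6. F(s) = 5760/s^7, so L{∫₀ᵗ 8·τ^6 dτ} = (5760/s^7)/s = 5760/s^8. (Check: ∫₀ᵗ 8·τ^6 dτ = 8t^7/7.)

Final answer: 5760/s^8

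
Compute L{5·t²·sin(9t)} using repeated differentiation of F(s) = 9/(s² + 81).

F(s) = 9/(s² + 81). F'(s) = -18s/(s² + 81)². F''(s) = -18(81 - 3s²)/(s² + 81)³ = (54s² - 1458)/(s² + 81)³. So L{t²·sin(9t)} = (-1)² F''(s) = (54s² - 1458)/(s² + 81)³. Then L{5·t²·sin(9t)} = 5·(54s² - 1458)/(s² + 81)³ = (270s² - 7290)/(s² + 81)³

Final answer: (270s² - 7290)/(s² + 81)³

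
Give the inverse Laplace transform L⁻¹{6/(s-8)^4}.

L⁻¹{n!/(s-a)^(n+1)} = t^n·e^(at), so L⁻¹{6/(s-8)^4} = t^3·e^(8t)

Final answer: t^3·e^(8t)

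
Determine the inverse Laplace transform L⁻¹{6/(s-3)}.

L⁻¹{1/(s-a)} = e^(at), so L⁻¹{1/(s-3)} = e^(3t), and L⁻¹{6/(s-3)} = 6·e^(3t)

Final answer: 6·e^(3t)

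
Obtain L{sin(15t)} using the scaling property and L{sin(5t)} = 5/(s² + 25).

Using L{f(at)} = (1/a)F(s/a) with a=3: L{sin(15t)} = (1/3) · 5/((s/3)² + 25) = (1/3) · 5·9/(s² + 225) = 15/(s² + 225)

Final answer: 15/(s² + 225)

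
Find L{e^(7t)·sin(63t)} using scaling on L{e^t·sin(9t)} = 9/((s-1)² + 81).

Scaling with a=7: L{e^(7t)·sin(63t)} = (1/7) · 9/((s/7-1)² + 81). Simplifying: 63/((s-7)² + 3969)

Final answer: 63/((s-7)² + 3969)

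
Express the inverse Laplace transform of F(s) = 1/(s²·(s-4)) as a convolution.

1/(s²·(s-4)) = (1/s^2)·(1/(s-4)) = L{t}·L{e^(4t)}. So f(t) = t*e^(4t) = ∫₀ᵗ τ·e^(4(t-τ)) dτ

Final answer: ∫₀ᵗ τ·e^(4(t-τ)) dτ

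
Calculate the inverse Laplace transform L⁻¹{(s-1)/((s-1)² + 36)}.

Using frequency shift, L⁻¹{(s-1)/((s-1)² + 36)} = e^t·cos(6t)

Final answer: e^t·cos(6t)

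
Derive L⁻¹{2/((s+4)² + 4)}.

Form: b/((s-a)² + b²) → e^(at)sin(bt). With a=-4, b=2

Final answer: e^(-4t)·sin(2t)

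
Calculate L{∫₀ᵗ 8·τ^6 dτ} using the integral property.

L{∫₀ᵗ f(τ)dτ} = F(s)/s with f(t) = 8t^6. F(s) = 5760/s^7, so L{∫₀ᵗ 8·τ^6 dτ} = (5760/s^7)/s = 5760/s^8. (Check: ∫₀ᵗ 8·τ^6 dτ = 8t^7/7.)

Final answer: 5760/s^8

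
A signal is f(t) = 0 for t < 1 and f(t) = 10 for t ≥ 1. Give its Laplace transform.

f(t) = 10·u(t-1). L{u(t-1)} = e^(-s)/s, so L{f(t)} = 10·e^(-s)/s

Final answer: 10·e^(-s)/s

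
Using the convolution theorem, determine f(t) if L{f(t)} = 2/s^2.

2/s^2 = (2/s)·(1/s) = L{2}·L{1}. By convolution, f(t) = 2*1 = ∫₀ᵗ 2·1 dτ = 2·t

Final answer: 2·t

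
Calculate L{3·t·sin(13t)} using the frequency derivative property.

L{sin(13t)} = 13/(s² + 169). By L{t·f(t)} = -F'(s): -d/ds[13/(s² + 169)] = -(13)·(-2s)/(s² + 169)² = 26s/(s² + 169)². Then L{3·t·sin(13t)} = 3·26s/(s² + 169)² = 78s/(s² + 169)²

Final answer: 78s/(s² + 169)²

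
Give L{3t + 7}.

L{3t + 7} = 3·L{t} + 7·L{1} = 3/s² + 7/s

Final answer: 3/s² + 7/s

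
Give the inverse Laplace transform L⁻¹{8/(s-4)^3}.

L⁻¹{n!/(s-a)^(n+1)} = t^n·e^(at) with n=2, a=4. So L⁻¹{2/(s-4)^3} = t^2·e^(4t), and L⁻¹{8/(s-4)^3} = (8/2)·t^2·e^(4t) = 4·t^2·e^(4t)

Final answer: 4·t^2·e^(4t)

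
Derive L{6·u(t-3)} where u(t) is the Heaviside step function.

L{u(t-a)} = e^(-as)/s. Here a=3, so L{u(t-3)} = e^(-3s)/s, and L{6·u(t-3)} = 6·e^(-3s)/s

Final answer: 6·e^(-3s)/s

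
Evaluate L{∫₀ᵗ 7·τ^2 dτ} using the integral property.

L{∫₀ᵗ f(τ)dτ} = F(s)/s with f(t) = 7t^2. F(s) = 14/s^3, so L{∫₀ᵗ 7·τ^2 dτ} = (14/s^3)/s = 14/s^4. (Check: ∫₀ᵗ 7·τ^2 dτ = 7t^3/3.)

Final answer: 14/s^4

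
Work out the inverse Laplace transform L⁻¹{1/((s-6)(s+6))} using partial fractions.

Decompose: A/(s-6) + B/(s+6). A = 1/12, B = -1/12. f(t) = (e^(6t) - e^(-6t))/12

Final answer: (e^(6t) - e^(-6t))/12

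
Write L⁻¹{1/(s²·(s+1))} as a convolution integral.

1/(s²·(s+1)) = (1/s^2)·(1/(s+1)) = L{t}·L{e^(-t)}. So f(t) = t*e^(-t) = ∫₀ᵗ τ·e^(-(t-τ)) dτ

Final answer: ∫₀ᵗ τ·e^(-(t-τ)) dτ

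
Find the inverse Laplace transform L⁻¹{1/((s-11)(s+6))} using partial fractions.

Decompose: A/(s-11) + B/(s+6). A = 1/17, B = -1/17. f(t) = (e^(11t) - e^(-6t))/17

Final answer: (e^(11t) - e^(-6t))/17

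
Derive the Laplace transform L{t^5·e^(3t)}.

L{t^n·e^(at)} = n!/(s-a)^(n+1), so L{t^5·e^(3t)} = 120/(s-3)^6

Final answer: 120/(s-3)^6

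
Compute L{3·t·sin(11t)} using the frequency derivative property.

L{sin(11t)} = 11/(s² + 121). By L{t·f(t)} = -F'(s): -d/ds[11/(s² + 121)] = -(11)·(-2s)/(s² + 121)² = 22s/(s² + 121)². Then L{3·t·sin(11t)} = 3·22s/(s² + 121)² = 66s/(s² + 121)²

Final answer: 66s/(s² + 121)²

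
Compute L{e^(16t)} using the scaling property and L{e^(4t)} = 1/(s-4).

Using L{f(at)} = (1/a)F(s/a) with a=4 and f(t) = e^(4t): L{e^(16t)} = (1/4) · 1/((s/4)-4) = (1/4) · 4/(s-16) = 1/(s-16)

Final answer: 1/(s-16)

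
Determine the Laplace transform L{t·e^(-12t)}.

L{t^n·e^(at)} = n!/(s-a)^(n+1), so L{t·e^(-12t)} = 1/(s+12)^2

Final answer: 1/(s+12)^2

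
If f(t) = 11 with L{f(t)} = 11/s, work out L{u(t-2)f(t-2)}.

Time shift theorem: L{u(t-a)f(t-a)} = e^(-as)F(s). Here a=2, F(s) = 11/s, so L{u(t-2)f(t-2)} = e^(-2s)·11/s

Final answer: e^(-2s)·11/s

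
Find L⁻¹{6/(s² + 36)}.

This is the form c·a/(s² + a²) with a = 6. L⁻¹ = sin(6t)

Final answer: sin(6t)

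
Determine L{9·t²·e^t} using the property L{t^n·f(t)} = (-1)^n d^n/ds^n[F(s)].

L{e^t} = 1/(s-1). d/ds[1/(s-1)] = -1/(s-1)². d²/ds²[1/(s-1)] = 2/(s-1)³. So L{t²·e^t} = (-1)² · 2/(s-1)³ = 2/(s-1)³. Then L{9·t²·e^t} = 9·2/(s-1)³ = 18/(s-1)³

Final answer: 18/(s-1)³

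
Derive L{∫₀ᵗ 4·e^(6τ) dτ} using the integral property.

L{∫₀ᵗ f(τ)dτ} = F(s)/s with F(s) = 4/(s-6), so L{∫₀ᵗ 4·e^(6τ) dτ} = 4/(s(s-6))

Final answer: 4/(s(s-6))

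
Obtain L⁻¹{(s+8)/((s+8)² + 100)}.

Using frequency shift: L⁻¹{(s-a)/((s-a)² + b²)} = e^(at)cos(bt). Here a=-8, b=10

Final answer: e^(-8t)·cos(10t)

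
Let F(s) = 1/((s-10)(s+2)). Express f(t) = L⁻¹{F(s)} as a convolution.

1/((s-10)(s+2)) = (1/(s-10))·(1/(s+2)) = L{e^(10t)}·L{e^(-2t)}. So f(t) = e^(10t)*e^(-2t) = ∫₀ᵗ e^(10τ)·e^(-2(t-τ)) dτ

Final answer: ∫₀ᵗ e^(10τ)·e^(-2(t-τ)) dτ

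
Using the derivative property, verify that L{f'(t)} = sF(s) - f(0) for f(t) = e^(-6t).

f'(t) = -6e^(-6t). Direct: L{f'(t)} = -6/(s+6). Property: s·1/(s+6) - 1 = (s - (s+6))/(s+6) = -6/(s+6). ✓

Final answer: -6/(s+6)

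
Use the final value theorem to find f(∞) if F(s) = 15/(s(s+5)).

f(∞) = lim_{s→0} s·15/(s(s+5)) = lim_{s→0} 15/(s+5) = 15/5 = 3

Final answer: 3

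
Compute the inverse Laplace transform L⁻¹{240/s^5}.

L⁻¹{n!/s^(n+1)} = t^n with n=4. So L⁻¹{24/s^5} = t^4, and L⁻¹{240/s^5} = (240/24)·t^4 = 10·t^4

Final answer: 10·t^4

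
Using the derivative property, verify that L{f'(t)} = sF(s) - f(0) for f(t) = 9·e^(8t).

f'(t) = 72e^(8t). Direct: L{f'(t)} = 72/(s-8). Property: s·9/(s-8) - 9 = (9s - 9(s-8))/(s-8) = 72/(s-8). ✓

Final answer: 72/(s-8)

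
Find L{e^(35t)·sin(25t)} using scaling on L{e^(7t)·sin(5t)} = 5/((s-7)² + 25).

Scaling with a=5: L{e^(35t)·sin(25t)} = (1/5) · 5/((s/5-7)² + 25). Simplifying: 25/((s-35)² + 625)

Final answer: 25/((s-35)² + 625)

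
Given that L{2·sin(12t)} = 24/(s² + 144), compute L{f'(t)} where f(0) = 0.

L{f'(t)} = s·F(s) - f(0) = s·24/(s² + 144) - 0 = 24s/(s² + 144)

Final answer: 24s/(s² + 144)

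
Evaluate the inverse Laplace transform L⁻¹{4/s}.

L⁻¹{c/s} = c, so L⁻¹{4/s} = 4

Final answer: 4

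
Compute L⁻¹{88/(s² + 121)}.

This is the form c·a/(s² + a²) with a = 11, c = 8. L⁻¹ = 8·sin(11t)

Final answer: 8·sin(11t)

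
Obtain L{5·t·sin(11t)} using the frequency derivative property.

L{sin(11t)} = 11/(s² + 121). By L{t·f(t)} = -F'(s): -d/ds[11/(s² + 121)] = -(11)·(-2s)/(s² + 121)² = 22s/(s² + 121)². Then L{5·t·sin(11t)} = 5·22s/(s² + 121)² = 110s/(s² + 121)²

Final answer: 110s/(s² + 121)²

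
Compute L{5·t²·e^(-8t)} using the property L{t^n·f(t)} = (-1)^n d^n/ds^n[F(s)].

L{e^(-8t)} = 1/(s+8). d/ds[1/(s+8)] = -1/(s+8)². d²/ds²[1/(s+8)] = 2/(s+8)³. So L{t²·e^(-8t)} = (-1)² · 2/(s+8)³ = 2/(s+8)³. Then L{5·t²·e^(-8t)} = 5·2/(s+8)³ = 10/(s+8)³

Final answer: 10/(s+8)³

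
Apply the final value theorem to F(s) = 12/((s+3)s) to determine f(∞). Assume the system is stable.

f(∞) = lim_{s→0} sF(s) = lim_{s→0} 12/(s+3) = 4

Final answer: 4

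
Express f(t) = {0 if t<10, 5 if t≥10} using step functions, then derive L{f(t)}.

f(t) = 5·u(t-10). L{u(t-10)} = e^(-10s)/s, so L{f(t)} = 5·e^(-10s)/s

Final answer: 5·e^(-10s)/s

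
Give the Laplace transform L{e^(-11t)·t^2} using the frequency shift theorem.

L{e^(at)·t^n} = n!/(s-a)^(n+1), so L{e^(-11t)·t^2} = 2/(s+11)^3

Final answer: 2/(s+11)^3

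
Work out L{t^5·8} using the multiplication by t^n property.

L{8} = 8/s. d^1/ds^1[1/s] = -1/s². d^2/ds^2[1/s] = 2/s^3. d^3/ds^3[1/s] = -6/s^4. d^4/ds^4[1/s] = 24/s^5. d^5/ds^5[1/s] = -120/s^6. So L{t^5} = (-1)^{5}·-120/s^6 = 120/s^6. Then L{t^5·8} = 8·120/s^6 = 960/s^6

Final answer: 960/s^6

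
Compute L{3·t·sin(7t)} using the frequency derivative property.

L{sin(7t)} = 7/(s² + 49). By L{t·f(t)} = -F'(s): -d/ds[7/(s² + 49)] = -(7)·(-2s)/(s² + 49)² = 14s/(s² + 49)². Then L{3·t·sin(7t)} = 3·14s/(s² + 49)² = 42s/(s² + 49)²

Final answer: 42s/(s² + 49)²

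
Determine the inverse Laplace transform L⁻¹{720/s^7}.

L⁻¹{n!/s^(n+1)} = t^n with n=6. So L⁻¹{720/s^7} = t^6

Final answer: t^6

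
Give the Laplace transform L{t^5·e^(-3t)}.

L{t^n·e^(at)} = n!/(s-a)^(n+1), so L{t^5·e^(-3t)} = 120/(s+3)^6

Final answer: 120/(s+3)^6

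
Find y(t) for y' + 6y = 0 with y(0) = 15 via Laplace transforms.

L{y'} + 6L{y} = 0. sY - 15 + 6Y = 0. Y(s+6) = 15. Y = 15/(s+6)

Final answer: y(t) = 15e^(-6t)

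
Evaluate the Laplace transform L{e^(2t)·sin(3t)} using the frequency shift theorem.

Frequency shift: L{e^(at)f(t)} = F(s-a). L{e^(2t)·sin(3t)} = 3/((s-2)² + 9)

Final answer: 3/((s-2)² + 9)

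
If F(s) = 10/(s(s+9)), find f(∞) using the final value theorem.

f(∞) = lim_{s→0} s·10/(s(s+9)) = lim_{s→0} 10/(s+9) = 10/9 = 10/9

Final answer: 10/9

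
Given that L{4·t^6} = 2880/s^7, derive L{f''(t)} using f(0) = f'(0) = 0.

L{f''(t)} = s²F(s) - sf(0) - f'(0) = s²·2880/s^7 - 0 - 0 = 2880/s^5

Final answer: 2880/s^5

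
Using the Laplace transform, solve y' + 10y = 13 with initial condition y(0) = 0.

sY + 10Y = 13/s. Y = 13/(s(s+10)). Partial fractions: Y = 13/10/s - 13/10/(s+10)

Final answer: y(t) = 13/10(1 - e^(-10t))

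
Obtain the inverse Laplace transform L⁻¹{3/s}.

L⁻¹{c/s} = c, so L⁻¹{3/s} = 3

Final answer: 3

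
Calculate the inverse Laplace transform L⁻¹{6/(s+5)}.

L⁻¹{1/(s-a)} = e^(at), so L⁻¹{1/(s+5)} = e^(-5t), and L⁻¹{6/(s+5)} = 6·e^(-5t)

Final answer: 6·e^(-5t)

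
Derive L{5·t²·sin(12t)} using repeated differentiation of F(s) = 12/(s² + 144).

F(s) = 12/(s² + 144). F'(s) = -24s/(s² + 144)². F''(s) = -24(144 - 3s²)/(s² + 144)³ = (72s² - 3456)/(s² + 144)³. So L{t²·sin(12t)} = (-1)² F''(s) = (72s² - 3456)/(s² + 144)³. Then L{5·t²·sin(12t)} = 5·(72s² - 3456)/(s² + 144)³ = (360s² - 17280)/(s² + 144)³

Final answer: (360s² - 17280)/(s² + 144)³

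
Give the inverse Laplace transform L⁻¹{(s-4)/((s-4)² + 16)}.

Using frequency shift, L⁻¹{(s-4)/((s-4)² + 16)} = e^(4t)·cos(4t)

Final answer: e^(4t)·cos(4t)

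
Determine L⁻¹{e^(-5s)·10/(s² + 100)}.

L⁻¹{10/(s² + 100)} = sin(10t). By the time shift theorem, L⁻¹{e^(-as)F(s)} = u(t-a)f(t-a) with a=5, so L⁻¹{e^(-5s)·10/(s² + 100)} = u(t-5)·sin(10(t-5))

Final answer: u(t-5)·sin(10(t-5))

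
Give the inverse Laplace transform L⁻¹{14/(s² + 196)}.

L⁻¹{14/(s² + 196)} = sin(14t)

Final answer: sin(14t)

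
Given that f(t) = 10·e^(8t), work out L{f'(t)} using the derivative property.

f(0) = 10, F(s) = 10/(s-8). L{f'(t)} = s·F(s) - f(0) = 10s/(s-8) - 10 = (10s - 10(s-8))/(s-8) = 80/(s-8)

Final answer: 80/(s-8)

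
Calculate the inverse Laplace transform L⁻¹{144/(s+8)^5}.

L⁻¹{n!/(s-a)^(n+1)} = t^n·e^(at) with n=4, a=-8. So L⁻¹{24/(s+8)^5} = t^4·e^(-8t), and L⁻¹{144/(s+8)^5} = (144/24)·t^4·e^(-8t) = 6·t^4·e^(-8t)

Final answer: 6·t^4·e^(-8t)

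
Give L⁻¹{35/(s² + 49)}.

This is the form c·a/(s² + a²) with a = 7, c = 5. L⁻¹ = 5·sin(7t)

Final answer: 5·sin(7t)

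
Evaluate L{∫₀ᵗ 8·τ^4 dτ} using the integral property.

L{∫₀ᵗ f(τ)dτ} = F(s)/s with f(t) = 8t^4. F(s) = 192/s^5, so L{∫₀ᵗ 8·τ^4 dτ} = (192/s^5)/s = 192/s^6. (Check: ∫₀ᵗ 8·τ^4 dτ = 8t^5/5.)

Final answer: 192/s^6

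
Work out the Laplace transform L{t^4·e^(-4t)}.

L{t^n·e^(at)} = n!/(s-a)^(n+1), so L{t^4·e^(-4t)} = 24/(s+4)^5

Final answer: 24/(s+4)^5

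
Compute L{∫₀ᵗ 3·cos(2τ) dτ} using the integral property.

L{∫₀ᵗ f(τ)dτ} = F(s)/s with F(s) = 3s/(s² + 4), so the result is (3s/(s² + 4))/s = 3/(s² + 4)

Final answer: 3/(s² + 4)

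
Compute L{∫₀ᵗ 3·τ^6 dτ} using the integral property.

L{∫₀ᵗ f(τ)dτ} = F(s)/s with f(t) = 3t^6. F(s) = 2160/s^7, so L{∫₀ᵗ 3·τ^6 dτ} = (2160/s^7)/s = 2160/s^8. (Check: ∫₀ᵗ 3·τ^6 dτ = 3t^7/7.)

Final answer: 2160/s^8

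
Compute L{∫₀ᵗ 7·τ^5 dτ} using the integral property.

L{∫₀ᵗ f(τ)dτ} = F(s)/s with f(t) = 7t^5. F(s) = 840/s^6, so L{∫₀ᵗ 7·τ^5 dτ} = (840/s^6)/s = 840/s^7. (Check: ∫₀ᵗ 7·τ^5 dτ = 7t^6/6.)

Final answer: 840/s^7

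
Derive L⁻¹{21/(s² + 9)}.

This is the form c·a/(s² + a²) with a = 3, c = 7. L⁻¹ = 7·sin(3t)

Final answer: 7·sin(3t)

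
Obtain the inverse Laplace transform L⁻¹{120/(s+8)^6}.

L⁻¹{n!/(s-a)^(n+1)} = t^n·e^(at), so L⁻¹{120/(s+8)^6} = t^5·e^(-8t)

Final answer: t^5·e^(-8t)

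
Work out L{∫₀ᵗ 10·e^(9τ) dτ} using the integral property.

L{∫₀ᵗ f(τ)dτ} = F(s)/s with F(s) = 10/(s-9), so L{∫₀ᵗ 10·e^(9τ) dτ} = 10/(s(s-9))

Final answer: 10/(s(s-9))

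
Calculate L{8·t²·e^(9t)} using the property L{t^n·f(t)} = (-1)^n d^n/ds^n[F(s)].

L{e^(9t)} = 1/(s-9). d/ds[1/(s-9)] = -1/(s-9)². d²/ds²[1/(s-9)] = 2/(s-9)³. So L{t²·e^(9t)} = (-1)² · 2/(s-9)³ = 2/(s-9)³. Then L{8·t²·e^(9t)} = 8·2/(s-9)³ = 16/(s-9)³

Final answer: 16/(s-9)³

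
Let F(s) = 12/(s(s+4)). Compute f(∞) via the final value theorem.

f(∞) = lim_{s→0} s·12/(s(s+4)) = lim_{s→0} 12/(s+4) = 12/4 = 3

Final answer: 3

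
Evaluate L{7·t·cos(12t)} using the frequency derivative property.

L{cos(12t)} = s/(s² + 144). Derivative: d/ds[s/(s² + 144)] = [(s² + 144) - s·2s]/(s² + 144)² = (144 - s²)/(s² + 144)². So L{t·cos(12t)} = -F'(s) = (s² - 144)/(s² + 144)². Then L{7·t·cos(12t)} = 7·(s² - 144)/(s² + 144)²

Final answer: 7·(s² - 144)/(s² + 144)²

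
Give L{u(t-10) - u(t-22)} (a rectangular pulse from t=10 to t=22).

L{u(t-a)} = e^(-as)/s. L{u(t-10) - u(t-22)} = (e^(-10s) - e^(-22s))/s

Final answer: (e^(-10s) - e^(-22s))/s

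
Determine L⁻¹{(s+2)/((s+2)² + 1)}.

Using frequency shift: L⁻¹{(s-a)/((s-a)² + b²)} = e^(at)cos(bt). Here a=-2, b=1

Final answer: e^(-2t)·cos(t)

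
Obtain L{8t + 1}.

L{8t + 1} = 8·L{t} + L{1} = 8/s² + 1/s

Final answer: 8/s² + 1/s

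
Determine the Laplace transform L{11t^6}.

L{11t^6} = 11 · L{t^6} = 11 · 720/s^7 = 7920/s^7

Final answer: 7920/s^7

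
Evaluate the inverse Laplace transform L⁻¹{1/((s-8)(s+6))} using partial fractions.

Decompose: A/(s-8) + B/(s+6). A = 1/14, B = -1/14. f(t) = (e^(8t) - e^(-6t))/14

Final answer: (e^(8t) - e^(-6t))/14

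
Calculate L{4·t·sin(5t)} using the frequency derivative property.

L{sin(5t)} = 5/(s² + 25). By L{t·f(t)} = -F'(s): -d/ds[5/(s² + 25)] = -(5)·(-2s)/(s² + 25)² = 10s/(s² + 25)². Then L{4·t·sin(5t)} = 4·10s/(s² + 25)² = 40s/(s² + 25)²

Final answer: 40s/(s² + 25)²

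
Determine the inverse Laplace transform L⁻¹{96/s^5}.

L⁻¹{n!/s^(n+1)} = t^n with n=4. So L⁻¹{24/s^5} = t^4, and L⁻¹{96/s^5} = (96/24)·t^4 = 4·t^4

Final answer: 4·t^4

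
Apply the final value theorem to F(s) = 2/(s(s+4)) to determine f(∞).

f(∞) = lim_{s→0} s·2/(s(s+4)) = lim_{s→0} 2/(s+4) = 2/4 = 1/2

Final answer: 1/2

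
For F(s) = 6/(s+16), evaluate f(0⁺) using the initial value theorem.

f(0⁺) = lim_{s→∞} s·6/(s+16) = lim_{s→∞} 6s/(s+16) = 6

Final answer: 6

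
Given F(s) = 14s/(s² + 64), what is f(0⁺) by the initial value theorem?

f(0⁺) = lim_{s→∞} s·14s/(s² + 64) = lim_{s→∞} 14s²/(s² + 64) = 14

Final answer: 14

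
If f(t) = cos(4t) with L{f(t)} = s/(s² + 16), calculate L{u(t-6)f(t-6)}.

Time shift theorem: L{u(t-a)f(t-a)} = e^(-as)F(s). Here a=6, F(s) = s/(s² + 16), so L{u(t-6)f(t-6)} = e^(-6s)·s/(s² + 16)

Final answer: e^(-6s)·s/(s² + 16)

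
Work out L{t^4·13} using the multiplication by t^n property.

L{13} = 13/s. d^1/ds^1[1/s] = -1/s². d^2/ds^2[1/s] = 2/s^3. d^3/ds^3[1/s] = -6/s^4. d^4/ds^4[1/s] = 24/s^5. So L{t^4} = (-1)^{4}·24/s^5 = 24/s^5. Then L{t^4·13} = 13·24/s^5 = 312/s^5

Final answer: 312/s^5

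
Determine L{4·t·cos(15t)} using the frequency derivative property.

L{cos(15t)} = s/(s² + 225). Derivative: d/ds[s/(s² + 225)] = [(s² + 225) - s·2s]/(s² + 225)² = (225 - s²)/(s² + 225)². So L{t·cos(15t)} = -F'(s) = (s² - 225)/(s² + 225)². Then L{4·t·cos(15t)} = 4·(s² - 225)/(s² + 225)²

Final answer: 4·(s² - 225)/(s² + 225)²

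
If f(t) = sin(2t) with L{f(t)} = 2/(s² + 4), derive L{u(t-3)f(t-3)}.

Time shift theorem: L{u(t-a)f(t-a)} = e^(-as)F(s). Here a=3, F(s) = 2/(s² + 4), so L{u(t-3)f(t-3)} = e^(-3s)·2/(s² + 4)

Final answer: e^(-3s)·2/(s² + 4)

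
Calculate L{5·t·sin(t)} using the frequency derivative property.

L{sin(t)} = 1/(s² + 1). By L{t·f(t)} = -F'(s): -d/ds[1/(s² + 1)] = -(1)·(-2s)/(s² + 1)² = 2s/(s² + 1)². Then L{5·t·sin(t)} = 5·2s/(s² + 1)² = 10s/(s² + 1)²

Final answer: 10s/(s² + 1)²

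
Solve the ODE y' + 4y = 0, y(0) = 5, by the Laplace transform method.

L{y'} + 4L{y} = 0. sY - 5 + 4Y = 0. Y(s+4) = 5. Y = 5/(s+4)

Final answer: y(t) = 5e^(-4t)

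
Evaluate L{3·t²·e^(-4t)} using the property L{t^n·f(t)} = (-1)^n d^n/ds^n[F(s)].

L{e^(-4t)} = 1/(s+4). d/ds[1/(s+4)] = -1/(s+4)². d²/ds²[1/(s+4)] = 2/(s+4)³. So L{t²·e^(-4t)} = (-1)² · 2/(s+4)³ = 2/(s+4)³. Then L{3·t²·e^(-4t)} = 3·2/(s+4)³ = 6/(s+4)³

Final answer: 6/(s+4)³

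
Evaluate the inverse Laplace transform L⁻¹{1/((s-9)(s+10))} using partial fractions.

Decompose: A/(s-9) + B/(s+10). A = 1/19, B = -1/19. f(t) = (e^(9t) - e^(-10t))/19

Final answer: (e^(9t) - e^(-10t))/19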